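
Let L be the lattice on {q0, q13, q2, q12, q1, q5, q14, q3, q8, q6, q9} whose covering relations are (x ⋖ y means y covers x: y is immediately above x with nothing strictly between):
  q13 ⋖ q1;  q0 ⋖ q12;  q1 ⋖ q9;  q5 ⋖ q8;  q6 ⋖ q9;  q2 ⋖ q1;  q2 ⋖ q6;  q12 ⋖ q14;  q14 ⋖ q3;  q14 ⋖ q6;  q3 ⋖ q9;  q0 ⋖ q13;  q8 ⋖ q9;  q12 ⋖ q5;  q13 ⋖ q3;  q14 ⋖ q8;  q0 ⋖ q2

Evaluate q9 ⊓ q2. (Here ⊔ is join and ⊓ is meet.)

q9 ∧ q2 = q2

q2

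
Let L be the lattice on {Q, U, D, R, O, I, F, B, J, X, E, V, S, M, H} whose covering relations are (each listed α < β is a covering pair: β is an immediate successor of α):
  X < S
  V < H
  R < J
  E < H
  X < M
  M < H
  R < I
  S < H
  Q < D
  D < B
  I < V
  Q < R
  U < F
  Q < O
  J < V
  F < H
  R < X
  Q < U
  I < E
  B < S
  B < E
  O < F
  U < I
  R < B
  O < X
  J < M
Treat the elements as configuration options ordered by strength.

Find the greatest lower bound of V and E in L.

Common lower bounds of {V, E}: I, Q, R, U.
The greatest among these is I.

I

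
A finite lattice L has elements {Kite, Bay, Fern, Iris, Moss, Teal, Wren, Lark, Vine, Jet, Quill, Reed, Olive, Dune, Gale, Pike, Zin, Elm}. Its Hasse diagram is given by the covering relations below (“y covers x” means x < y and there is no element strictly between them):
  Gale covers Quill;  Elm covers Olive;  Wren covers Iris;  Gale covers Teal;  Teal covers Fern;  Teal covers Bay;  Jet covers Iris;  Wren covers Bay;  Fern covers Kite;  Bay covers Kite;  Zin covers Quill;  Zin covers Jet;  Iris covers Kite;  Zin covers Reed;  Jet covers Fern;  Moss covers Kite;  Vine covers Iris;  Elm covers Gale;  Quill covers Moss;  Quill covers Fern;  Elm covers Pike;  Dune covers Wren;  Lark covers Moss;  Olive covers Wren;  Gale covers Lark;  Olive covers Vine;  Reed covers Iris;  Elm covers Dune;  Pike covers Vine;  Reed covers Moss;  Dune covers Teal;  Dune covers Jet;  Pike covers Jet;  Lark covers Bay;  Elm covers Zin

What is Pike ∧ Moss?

Common lower bounds of {Pike, Moss}: Kite.
The greatest among these is Kite.

Kite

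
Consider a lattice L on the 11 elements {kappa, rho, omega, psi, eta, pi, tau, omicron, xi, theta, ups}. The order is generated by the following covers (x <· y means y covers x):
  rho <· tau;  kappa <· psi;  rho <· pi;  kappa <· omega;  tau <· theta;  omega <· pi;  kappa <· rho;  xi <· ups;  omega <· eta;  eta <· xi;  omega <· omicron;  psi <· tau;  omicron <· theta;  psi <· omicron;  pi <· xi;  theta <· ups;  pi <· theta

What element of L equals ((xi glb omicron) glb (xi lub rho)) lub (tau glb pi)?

pi

xi ∧ omicron = omega
xi ∨ rho = xi
omega ∧ xi = omega
tau ∧ pi = rho
omega ∨ rho = pi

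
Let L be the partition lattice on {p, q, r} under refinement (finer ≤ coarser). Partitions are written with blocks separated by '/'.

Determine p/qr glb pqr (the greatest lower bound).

Common lower bounds of {p/qr, pqr}: p/q/r, p/qr.
The greatest among these is p/qr.

p/qr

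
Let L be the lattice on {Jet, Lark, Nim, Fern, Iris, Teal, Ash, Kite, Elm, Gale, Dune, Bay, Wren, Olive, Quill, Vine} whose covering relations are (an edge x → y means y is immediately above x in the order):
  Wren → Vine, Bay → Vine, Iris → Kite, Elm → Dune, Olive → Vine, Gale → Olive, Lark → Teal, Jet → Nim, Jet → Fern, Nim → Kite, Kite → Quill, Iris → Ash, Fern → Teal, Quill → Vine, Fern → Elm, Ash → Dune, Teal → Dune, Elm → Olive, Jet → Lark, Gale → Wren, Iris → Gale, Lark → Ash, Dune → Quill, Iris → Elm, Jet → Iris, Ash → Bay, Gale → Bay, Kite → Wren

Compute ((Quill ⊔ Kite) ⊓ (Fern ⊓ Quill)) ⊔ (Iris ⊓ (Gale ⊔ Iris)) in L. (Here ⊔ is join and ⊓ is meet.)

Elm

Quill ∨ Kite = Quill
Fern ∧ Quill = Fern
Quill ∧ Fern = Fern
Gale ∨ Iris = Gale
Iris ∧ Gale = Iris
Fern ∨ Iris = Elm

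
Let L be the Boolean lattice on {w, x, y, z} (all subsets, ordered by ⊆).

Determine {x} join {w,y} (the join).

{w,x,y}

Under ⊆, join is union: {x} ∪ {w,y} = {w,x,y}.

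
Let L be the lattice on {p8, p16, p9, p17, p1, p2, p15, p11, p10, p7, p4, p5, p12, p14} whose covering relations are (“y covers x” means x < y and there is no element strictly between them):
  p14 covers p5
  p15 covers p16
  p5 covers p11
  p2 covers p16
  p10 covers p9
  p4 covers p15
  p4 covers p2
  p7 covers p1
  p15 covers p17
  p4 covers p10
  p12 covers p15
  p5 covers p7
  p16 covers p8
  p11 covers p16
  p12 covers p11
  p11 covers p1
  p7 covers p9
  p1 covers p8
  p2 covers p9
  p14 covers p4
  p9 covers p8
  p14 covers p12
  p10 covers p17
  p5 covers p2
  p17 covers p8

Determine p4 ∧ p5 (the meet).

Common lower bounds of {p4, p5}: p16, p2, p8, p9.
The greatest among these is p2.

p2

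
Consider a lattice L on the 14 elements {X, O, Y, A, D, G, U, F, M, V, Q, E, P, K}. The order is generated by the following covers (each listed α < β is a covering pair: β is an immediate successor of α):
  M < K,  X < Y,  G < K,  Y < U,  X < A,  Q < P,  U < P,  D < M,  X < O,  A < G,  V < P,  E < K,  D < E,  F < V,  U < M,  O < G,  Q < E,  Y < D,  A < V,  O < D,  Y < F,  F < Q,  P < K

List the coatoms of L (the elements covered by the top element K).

E, G, M, P

The coatoms are exactly the elements covered by K: E, G, M, P.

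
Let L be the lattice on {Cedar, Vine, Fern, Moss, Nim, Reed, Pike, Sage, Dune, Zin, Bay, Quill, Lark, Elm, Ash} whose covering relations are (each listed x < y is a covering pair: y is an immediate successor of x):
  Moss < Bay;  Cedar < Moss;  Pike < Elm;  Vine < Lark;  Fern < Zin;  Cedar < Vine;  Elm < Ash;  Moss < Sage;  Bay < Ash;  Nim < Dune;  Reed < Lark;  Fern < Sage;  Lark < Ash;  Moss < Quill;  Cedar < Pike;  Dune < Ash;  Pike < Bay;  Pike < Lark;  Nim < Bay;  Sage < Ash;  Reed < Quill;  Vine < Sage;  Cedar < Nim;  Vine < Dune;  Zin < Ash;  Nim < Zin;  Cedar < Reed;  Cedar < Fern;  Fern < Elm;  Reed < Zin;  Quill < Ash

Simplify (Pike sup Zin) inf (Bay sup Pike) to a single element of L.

Pike ∨ Zin = Ash
Bay ∨ Pike = Bay
Ash ∧ Bay = Bay

Bay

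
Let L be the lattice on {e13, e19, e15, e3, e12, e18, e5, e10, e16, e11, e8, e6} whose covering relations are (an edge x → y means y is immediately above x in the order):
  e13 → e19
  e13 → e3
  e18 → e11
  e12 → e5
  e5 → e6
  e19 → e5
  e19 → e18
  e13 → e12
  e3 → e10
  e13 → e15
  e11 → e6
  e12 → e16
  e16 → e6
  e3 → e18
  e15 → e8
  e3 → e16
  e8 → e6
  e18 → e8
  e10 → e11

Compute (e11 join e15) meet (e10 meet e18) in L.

e11 ∨ e15 = e6
e10 ∧ e18 = e3
e6 ∧ e3 = e3

e3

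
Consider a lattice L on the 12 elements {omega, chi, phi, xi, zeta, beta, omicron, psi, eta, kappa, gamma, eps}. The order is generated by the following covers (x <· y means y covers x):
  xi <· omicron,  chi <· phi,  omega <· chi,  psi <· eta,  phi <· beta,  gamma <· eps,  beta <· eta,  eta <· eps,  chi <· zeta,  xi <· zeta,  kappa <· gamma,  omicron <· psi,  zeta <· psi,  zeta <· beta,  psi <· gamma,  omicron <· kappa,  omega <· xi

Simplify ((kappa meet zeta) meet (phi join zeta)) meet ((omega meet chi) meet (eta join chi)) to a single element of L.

omega

kappa ∧ zeta = xi
phi ∨ zeta = beta
xi ∧ beta = xi
omega ∧ chi = omega
eta ∨ chi = eta
omega ∧ eta = omega
xi ∧ omega = omega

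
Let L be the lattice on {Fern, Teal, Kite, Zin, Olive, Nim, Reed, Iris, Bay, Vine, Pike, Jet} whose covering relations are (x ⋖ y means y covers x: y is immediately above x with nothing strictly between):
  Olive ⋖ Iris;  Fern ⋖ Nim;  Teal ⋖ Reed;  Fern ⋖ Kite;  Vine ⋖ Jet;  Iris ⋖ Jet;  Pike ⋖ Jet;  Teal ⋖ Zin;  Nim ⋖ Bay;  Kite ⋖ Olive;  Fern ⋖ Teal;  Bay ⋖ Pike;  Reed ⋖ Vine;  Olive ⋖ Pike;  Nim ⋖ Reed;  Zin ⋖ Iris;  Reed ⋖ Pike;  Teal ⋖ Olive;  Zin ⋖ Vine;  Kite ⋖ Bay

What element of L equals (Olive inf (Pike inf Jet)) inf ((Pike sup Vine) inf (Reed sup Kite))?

Pike ∧ Jet = Pike
Olive ∧ Pike = Olive
Pike ∨ Vine = Jet
Reed ∨ Kite = Pike
Jet ∧ Pike = Pike
Olive ∧ Pike = Olive

Olive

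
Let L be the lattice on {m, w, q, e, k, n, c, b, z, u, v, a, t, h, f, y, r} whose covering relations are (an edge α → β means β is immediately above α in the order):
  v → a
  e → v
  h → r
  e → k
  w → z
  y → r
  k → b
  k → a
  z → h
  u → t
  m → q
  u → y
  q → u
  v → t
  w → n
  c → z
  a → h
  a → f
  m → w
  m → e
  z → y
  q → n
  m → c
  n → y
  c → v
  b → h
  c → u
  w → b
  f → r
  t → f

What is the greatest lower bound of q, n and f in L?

q

Common lower bounds of {q, n, f}: m, q.
The greatest among these is q.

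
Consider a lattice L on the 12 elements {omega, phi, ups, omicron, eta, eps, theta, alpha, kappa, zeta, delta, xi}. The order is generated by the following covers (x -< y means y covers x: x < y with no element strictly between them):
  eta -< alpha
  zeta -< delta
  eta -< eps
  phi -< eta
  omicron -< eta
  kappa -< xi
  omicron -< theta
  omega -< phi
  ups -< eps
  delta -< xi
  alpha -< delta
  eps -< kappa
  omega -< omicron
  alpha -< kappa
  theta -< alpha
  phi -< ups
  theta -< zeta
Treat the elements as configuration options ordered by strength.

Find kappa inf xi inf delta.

Common lower bounds of {kappa, xi, delta}: alpha, eta, omega, omicron, phi, theta.
The greatest among these is alpha.

alpha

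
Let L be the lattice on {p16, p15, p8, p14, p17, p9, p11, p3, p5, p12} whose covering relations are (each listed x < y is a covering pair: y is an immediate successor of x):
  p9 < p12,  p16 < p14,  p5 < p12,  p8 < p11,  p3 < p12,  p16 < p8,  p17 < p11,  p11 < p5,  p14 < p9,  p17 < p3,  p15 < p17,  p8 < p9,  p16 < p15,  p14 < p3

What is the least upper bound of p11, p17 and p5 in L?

p5

Common upper bounds of {p11, p17, p5}: p12, p5.
The least among these is p5.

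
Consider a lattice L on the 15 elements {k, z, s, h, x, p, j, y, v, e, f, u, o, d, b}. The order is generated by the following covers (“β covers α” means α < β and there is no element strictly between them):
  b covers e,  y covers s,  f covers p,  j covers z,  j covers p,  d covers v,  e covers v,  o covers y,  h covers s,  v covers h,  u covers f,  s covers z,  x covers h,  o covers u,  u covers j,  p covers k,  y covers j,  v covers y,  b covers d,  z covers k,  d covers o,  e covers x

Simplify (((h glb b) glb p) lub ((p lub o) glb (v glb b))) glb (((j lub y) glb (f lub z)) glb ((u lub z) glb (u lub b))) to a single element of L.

j

h ∧ b = h
h ∧ p = k
p ∨ o = o
v ∧ b = v
o ∧ v = y
k ∨ y = y
j ∨ y = y
f ∨ z = u
y ∧ u = j
u ∨ z = u
u ∨ b = b
u ∧ b = u
j ∧ u = j
y ∧ j = j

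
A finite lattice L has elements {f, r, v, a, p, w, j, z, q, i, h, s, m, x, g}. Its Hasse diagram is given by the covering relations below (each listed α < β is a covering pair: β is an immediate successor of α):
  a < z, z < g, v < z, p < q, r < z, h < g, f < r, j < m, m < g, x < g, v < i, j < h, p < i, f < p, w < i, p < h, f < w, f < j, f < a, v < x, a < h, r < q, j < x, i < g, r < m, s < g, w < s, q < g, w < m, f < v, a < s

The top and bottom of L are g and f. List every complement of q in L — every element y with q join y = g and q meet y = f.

Need y with q ∨ y = g and q ∧ y = f.
Checking each element gives: a, j, s, v, w, x.

a, j, s, v, w, x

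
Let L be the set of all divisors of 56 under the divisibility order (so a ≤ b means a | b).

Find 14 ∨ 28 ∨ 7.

28

In the divisibility order, the join is the least common multiple: lcm(14, 28, 7) = 28.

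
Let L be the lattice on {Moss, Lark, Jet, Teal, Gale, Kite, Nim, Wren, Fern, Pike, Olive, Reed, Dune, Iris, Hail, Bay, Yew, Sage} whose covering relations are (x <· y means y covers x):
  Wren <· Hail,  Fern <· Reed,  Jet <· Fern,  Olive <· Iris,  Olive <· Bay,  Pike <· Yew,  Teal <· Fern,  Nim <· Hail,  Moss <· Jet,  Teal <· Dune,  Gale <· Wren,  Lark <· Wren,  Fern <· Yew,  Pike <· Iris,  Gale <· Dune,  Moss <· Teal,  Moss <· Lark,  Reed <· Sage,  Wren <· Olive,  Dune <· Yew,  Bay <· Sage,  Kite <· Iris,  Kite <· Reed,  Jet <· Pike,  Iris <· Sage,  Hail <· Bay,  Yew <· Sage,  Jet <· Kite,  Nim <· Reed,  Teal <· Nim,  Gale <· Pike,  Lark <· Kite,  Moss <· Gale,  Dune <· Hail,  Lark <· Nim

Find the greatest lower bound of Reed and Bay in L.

Common lower bounds of {Reed, Bay}: Lark, Moss, Nim, Teal.
The greatest among these is Nim.

Nim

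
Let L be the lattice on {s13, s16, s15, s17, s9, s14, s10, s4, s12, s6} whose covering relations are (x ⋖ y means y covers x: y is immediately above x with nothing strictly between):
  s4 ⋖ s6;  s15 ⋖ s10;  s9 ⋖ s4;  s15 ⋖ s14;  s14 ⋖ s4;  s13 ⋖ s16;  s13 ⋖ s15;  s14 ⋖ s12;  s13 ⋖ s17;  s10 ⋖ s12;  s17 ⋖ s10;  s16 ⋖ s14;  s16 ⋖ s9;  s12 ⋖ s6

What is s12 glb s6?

s12

Common lower bounds of {s12, s6}: s10, s12, s13, s14, s15, s16, s17.
The greatest among these is s12.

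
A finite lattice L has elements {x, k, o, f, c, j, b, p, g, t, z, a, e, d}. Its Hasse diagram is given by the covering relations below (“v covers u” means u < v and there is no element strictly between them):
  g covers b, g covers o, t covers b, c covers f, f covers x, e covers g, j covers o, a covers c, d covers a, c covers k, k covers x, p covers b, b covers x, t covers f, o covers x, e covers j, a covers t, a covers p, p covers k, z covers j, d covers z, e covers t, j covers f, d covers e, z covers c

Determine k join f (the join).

Common upper bounds of {k, f}: a, c, d, z.
The least among these is c.

c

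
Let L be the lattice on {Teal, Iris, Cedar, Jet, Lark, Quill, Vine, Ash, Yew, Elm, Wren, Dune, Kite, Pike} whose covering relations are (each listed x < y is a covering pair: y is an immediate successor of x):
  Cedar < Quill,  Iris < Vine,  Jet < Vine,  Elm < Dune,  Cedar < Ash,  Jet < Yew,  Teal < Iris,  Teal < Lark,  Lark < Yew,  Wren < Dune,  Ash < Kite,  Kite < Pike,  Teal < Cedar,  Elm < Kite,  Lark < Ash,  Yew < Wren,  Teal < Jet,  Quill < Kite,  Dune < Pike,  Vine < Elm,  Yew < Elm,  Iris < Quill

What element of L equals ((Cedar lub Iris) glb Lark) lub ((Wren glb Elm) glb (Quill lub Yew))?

Yew

Cedar ∨ Iris = Quill
Quill ∧ Lark = Teal
Wren ∧ Elm = Yew
Quill ∨ Yew = Kite
Yew ∧ Kite = Yew
Teal ∨ Yew = Yew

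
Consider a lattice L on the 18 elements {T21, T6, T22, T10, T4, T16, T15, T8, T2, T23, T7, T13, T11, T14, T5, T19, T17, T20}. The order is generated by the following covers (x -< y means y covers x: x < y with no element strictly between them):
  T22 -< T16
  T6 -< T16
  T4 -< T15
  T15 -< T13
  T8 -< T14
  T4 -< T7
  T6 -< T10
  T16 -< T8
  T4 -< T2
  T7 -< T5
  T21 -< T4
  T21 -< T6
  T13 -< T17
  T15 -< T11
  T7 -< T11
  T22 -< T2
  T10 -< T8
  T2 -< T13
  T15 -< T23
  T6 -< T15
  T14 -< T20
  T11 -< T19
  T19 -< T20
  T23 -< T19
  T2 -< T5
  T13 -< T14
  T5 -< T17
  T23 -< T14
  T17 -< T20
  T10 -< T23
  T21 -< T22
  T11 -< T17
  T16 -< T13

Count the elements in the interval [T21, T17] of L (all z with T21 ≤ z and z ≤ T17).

The interval [T21, T17] = {T11, T13, T15, T16, T17, T2, T21, T22, T4, T5, T6, T7}, which has 12 elements.

12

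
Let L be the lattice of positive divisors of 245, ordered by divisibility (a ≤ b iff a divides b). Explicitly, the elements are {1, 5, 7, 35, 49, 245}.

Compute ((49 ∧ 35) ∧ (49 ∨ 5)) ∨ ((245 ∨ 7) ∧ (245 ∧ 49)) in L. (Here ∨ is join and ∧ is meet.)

49

49 ∧ 35 = 7
49 ∨ 5 = 245
7 ∧ 245 = 7
245 ∨ 7 = 245
245 ∧ 49 = 49
245 ∧ 49 = 49
7 ∨ 49 = 49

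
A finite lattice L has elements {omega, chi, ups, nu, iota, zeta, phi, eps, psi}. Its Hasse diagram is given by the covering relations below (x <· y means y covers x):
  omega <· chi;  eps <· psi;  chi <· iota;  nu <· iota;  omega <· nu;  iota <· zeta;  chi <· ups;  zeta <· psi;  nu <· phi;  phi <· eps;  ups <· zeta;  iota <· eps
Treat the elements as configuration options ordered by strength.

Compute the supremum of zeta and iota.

Common upper bounds of {zeta, iota}: psi, zeta.
The least among these is zeta.

zeta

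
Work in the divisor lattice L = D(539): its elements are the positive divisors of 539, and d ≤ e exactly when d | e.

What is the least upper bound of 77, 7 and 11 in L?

77

In the divisibility order, the join is the least common multiple: lcm(77, 7, 11) = 77.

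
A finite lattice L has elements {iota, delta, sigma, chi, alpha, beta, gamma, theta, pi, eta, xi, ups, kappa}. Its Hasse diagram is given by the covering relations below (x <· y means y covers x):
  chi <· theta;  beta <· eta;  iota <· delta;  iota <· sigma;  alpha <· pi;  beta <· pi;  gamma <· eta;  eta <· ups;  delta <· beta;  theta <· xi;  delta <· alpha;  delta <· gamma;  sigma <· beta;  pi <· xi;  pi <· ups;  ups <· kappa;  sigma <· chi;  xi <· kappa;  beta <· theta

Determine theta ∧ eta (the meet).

Common lower bounds of {theta, eta}: beta, delta, iota, sigma.
The greatest among these is beta.

beta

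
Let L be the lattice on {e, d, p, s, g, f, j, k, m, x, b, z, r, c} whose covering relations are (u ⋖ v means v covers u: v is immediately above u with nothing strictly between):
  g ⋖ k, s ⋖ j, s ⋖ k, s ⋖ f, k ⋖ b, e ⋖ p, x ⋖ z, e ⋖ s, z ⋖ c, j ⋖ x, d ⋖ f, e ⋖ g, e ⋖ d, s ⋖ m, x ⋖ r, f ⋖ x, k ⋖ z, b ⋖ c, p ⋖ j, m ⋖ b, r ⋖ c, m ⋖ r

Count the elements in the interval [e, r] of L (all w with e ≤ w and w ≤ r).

9

The interval [e, r] = {d, e, f, j, m, p, r, s, x}, which has 9 elements.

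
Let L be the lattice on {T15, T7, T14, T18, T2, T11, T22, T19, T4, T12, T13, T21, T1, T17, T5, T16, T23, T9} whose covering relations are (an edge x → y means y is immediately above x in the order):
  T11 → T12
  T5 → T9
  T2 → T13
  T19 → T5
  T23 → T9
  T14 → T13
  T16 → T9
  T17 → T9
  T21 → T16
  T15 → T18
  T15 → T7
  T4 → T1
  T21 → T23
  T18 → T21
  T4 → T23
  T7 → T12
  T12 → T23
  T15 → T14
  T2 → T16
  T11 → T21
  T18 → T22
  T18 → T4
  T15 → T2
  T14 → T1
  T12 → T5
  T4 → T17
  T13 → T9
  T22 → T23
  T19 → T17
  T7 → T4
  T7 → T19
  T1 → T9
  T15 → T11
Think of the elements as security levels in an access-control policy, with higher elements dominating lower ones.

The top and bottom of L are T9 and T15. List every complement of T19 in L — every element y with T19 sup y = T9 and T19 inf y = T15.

T13, T14, T16, T2, T21, T22

Need y with T19 ∨ y = T9 and T19 ∧ y = T15.
Checking each element gives: T13, T14, T16, T2, T21, T22.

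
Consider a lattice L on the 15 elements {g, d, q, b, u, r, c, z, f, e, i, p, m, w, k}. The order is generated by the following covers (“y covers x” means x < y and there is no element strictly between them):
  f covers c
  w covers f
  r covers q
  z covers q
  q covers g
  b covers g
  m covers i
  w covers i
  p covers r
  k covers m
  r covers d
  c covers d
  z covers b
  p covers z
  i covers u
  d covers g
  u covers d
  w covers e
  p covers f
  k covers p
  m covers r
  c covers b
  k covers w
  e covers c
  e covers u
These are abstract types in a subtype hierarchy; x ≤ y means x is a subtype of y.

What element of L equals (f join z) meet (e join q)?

p

f ∨ z = p
e ∨ q = k
p ∧ k = p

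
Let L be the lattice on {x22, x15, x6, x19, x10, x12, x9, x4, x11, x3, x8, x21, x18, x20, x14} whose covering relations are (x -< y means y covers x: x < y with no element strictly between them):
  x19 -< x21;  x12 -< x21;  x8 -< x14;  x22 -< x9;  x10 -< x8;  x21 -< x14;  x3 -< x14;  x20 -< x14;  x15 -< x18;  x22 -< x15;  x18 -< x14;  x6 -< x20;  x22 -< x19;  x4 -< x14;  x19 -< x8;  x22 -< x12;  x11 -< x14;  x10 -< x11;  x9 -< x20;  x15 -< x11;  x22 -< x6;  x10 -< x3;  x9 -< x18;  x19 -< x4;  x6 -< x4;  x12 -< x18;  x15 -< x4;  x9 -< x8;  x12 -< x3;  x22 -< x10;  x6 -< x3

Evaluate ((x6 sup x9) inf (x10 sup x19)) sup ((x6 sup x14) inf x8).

x6 ∨ x9 = x20
x10 ∨ x19 = x8
x20 ∧ x8 = x9
x6 ∨ x14 = x14
x14 ∧ x8 = x8
x9 ∨ x8 = x8

x8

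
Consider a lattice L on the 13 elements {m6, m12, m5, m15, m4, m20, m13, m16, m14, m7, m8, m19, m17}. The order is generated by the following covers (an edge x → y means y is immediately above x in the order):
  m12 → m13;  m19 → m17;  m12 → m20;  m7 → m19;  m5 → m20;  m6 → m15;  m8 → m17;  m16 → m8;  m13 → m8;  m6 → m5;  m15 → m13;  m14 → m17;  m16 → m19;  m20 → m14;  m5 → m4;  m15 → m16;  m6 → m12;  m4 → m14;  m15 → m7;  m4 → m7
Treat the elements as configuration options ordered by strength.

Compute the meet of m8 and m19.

Common lower bounds of {m8, m19}: m15, m16, m6.
The greatest among these is m16.

m16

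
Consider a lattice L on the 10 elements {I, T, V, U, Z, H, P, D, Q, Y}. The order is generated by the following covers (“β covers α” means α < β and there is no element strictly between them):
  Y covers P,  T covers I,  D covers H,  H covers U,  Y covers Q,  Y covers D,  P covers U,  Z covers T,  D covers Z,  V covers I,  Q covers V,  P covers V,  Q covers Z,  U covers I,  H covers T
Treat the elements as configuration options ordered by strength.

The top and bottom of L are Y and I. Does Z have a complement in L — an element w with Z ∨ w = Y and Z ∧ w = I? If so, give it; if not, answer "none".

P

Need w with Z ∨ w = Y and Z ∧ w = I.
Checking each element gives: P.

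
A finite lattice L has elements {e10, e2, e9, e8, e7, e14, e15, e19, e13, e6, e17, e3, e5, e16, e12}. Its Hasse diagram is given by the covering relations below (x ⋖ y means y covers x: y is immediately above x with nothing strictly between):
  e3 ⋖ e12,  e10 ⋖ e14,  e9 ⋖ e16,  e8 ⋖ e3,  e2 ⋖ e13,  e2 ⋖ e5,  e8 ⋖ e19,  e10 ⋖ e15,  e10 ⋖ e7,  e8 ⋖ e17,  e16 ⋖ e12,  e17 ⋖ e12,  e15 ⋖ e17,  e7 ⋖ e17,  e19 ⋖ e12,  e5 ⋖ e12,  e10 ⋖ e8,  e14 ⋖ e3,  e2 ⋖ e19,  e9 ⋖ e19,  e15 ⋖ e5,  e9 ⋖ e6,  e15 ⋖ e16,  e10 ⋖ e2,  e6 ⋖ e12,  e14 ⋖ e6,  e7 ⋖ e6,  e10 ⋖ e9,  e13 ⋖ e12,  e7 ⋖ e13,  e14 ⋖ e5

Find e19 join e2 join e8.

e19

Common upper bounds of {e19, e2, e8}: e12, e19.
The least among these is e19.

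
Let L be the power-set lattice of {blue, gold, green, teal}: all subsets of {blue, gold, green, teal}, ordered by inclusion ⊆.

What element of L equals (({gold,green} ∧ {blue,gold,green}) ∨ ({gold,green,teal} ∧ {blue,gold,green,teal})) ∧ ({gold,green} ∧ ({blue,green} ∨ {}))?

{green}

{gold,green} ∧ {blue,gold,green} = {gold,green}
{gold,green,teal} ∧ {blue,gold,green,teal} = {gold,green,teal}
{gold,green} ∨ {gold,green,teal} = {gold,green,teal}
{blue,green} ∨ {} = {blue,green}
{gold,green} ∧ {blue,green} = {green}
{gold,green,teal} ∧ {green} = {green}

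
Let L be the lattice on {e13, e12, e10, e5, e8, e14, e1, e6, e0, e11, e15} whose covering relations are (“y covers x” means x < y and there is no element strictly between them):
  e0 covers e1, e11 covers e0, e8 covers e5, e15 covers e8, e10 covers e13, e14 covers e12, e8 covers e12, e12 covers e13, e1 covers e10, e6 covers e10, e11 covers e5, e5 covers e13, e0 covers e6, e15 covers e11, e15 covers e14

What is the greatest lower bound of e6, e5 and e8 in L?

Common lower bounds of {e6, e5, e8}: e13.
The greatest among these is e13.

e13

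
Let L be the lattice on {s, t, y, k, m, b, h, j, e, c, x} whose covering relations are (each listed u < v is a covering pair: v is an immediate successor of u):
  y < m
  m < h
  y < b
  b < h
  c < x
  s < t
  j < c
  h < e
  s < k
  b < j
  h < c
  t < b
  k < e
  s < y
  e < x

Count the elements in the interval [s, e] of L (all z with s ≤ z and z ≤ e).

The interval [s, e] = {b, e, h, k, m, s, t, y}, which has 8 elements.

8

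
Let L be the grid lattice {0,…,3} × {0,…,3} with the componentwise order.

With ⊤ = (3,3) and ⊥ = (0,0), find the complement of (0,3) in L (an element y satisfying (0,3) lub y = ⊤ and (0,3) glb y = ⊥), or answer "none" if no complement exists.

Need y with (0,3) ∨ y = (3,3) and (0,3) ∧ y = (0,0).
Checking each element gives: (3,0).

(3,0)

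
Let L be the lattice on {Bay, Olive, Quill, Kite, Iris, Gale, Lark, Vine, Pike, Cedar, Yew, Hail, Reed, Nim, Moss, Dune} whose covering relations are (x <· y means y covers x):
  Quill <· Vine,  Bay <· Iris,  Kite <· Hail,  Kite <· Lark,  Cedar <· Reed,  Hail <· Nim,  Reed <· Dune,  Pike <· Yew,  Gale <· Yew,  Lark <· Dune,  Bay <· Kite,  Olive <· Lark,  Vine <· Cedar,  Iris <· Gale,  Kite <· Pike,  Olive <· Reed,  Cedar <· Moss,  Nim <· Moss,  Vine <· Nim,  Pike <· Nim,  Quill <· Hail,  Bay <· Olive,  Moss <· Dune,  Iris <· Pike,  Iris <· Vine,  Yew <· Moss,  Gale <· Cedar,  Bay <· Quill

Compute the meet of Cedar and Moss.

Cedar

Common lower bounds of {Cedar, Moss}: Bay, Cedar, Gale, Iris, Quill, Vine.
The greatest among these is Cedar.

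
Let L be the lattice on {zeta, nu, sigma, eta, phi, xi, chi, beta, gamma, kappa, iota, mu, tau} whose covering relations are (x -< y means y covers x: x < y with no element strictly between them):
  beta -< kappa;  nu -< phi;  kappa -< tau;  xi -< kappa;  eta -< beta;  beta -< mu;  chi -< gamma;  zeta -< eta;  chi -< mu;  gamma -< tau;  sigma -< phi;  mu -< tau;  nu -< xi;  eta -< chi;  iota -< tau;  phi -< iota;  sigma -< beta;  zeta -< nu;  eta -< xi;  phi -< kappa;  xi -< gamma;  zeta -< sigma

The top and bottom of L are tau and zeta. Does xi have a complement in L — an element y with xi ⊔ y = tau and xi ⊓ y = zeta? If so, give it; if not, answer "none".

For every candidate y, either xi ∨ y ≠ tau or xi ∧ y ≠ zeta; no complement exists.

none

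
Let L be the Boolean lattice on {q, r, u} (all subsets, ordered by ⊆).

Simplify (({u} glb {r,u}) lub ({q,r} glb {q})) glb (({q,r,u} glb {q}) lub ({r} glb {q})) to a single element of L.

{q}

{u} ∧ {r,u} = {u}
{q,r} ∧ {q} = {q}
{u} ∨ {q} = {q,u}
{q,r,u} ∧ {q} = {q}
{r} ∧ {q} = {}
{q} ∨ {} = {q}
{q,u} ∧ {q} = {q}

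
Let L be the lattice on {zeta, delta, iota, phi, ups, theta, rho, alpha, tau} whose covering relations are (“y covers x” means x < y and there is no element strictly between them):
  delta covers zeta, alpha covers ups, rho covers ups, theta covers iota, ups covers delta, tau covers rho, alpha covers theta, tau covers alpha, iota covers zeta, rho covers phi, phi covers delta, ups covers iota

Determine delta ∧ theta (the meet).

Common lower bounds of {delta, theta}: zeta.
The greatest among these is zeta.

zeta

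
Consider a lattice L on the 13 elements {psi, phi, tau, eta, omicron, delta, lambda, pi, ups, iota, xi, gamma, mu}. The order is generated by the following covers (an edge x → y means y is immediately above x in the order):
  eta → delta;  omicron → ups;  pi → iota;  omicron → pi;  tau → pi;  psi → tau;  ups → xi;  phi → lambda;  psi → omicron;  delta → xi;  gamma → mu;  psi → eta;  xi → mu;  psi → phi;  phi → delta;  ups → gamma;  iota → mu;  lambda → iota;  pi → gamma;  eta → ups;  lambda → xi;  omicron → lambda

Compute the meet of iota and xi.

Common lower bounds of {iota, xi}: lambda, omicron, phi, psi.
The greatest among these is lambda.

lambda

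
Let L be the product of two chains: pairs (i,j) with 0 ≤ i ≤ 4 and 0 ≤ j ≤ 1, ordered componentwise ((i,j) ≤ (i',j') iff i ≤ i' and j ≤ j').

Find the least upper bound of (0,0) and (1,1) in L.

In a product of chains, the join is componentwise max, giving (1,1).

(1,1)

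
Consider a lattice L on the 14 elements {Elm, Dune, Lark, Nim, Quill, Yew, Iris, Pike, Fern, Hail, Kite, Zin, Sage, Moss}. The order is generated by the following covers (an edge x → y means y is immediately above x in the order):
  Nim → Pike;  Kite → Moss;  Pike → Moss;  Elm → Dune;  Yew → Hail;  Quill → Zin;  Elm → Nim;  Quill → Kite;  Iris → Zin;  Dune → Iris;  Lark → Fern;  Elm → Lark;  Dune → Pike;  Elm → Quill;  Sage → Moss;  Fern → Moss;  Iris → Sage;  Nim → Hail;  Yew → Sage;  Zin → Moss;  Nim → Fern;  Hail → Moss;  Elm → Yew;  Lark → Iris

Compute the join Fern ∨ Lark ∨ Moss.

Common upper bounds of {Fern, Lark, Moss}: Moss.
The least among these is Moss.

Moss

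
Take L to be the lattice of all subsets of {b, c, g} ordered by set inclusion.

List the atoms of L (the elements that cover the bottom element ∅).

The atoms are exactly the elements that cover ∅: {b}, {c}, {g}.

{b}, {c}, {g}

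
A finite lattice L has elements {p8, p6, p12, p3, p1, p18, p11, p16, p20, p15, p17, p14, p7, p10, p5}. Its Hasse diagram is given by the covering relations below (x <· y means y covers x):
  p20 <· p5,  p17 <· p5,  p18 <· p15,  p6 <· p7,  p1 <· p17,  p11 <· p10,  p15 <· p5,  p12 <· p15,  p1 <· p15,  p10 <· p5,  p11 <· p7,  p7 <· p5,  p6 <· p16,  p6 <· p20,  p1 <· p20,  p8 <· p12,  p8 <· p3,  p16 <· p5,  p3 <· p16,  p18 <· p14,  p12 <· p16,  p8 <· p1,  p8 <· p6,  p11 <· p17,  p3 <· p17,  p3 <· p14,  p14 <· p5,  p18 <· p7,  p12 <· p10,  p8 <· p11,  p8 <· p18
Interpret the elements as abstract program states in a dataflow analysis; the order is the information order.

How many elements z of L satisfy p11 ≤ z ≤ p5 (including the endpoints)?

5

The interval [p11, p5] = {p10, p11, p17, p5, p7}, which has 5 elements.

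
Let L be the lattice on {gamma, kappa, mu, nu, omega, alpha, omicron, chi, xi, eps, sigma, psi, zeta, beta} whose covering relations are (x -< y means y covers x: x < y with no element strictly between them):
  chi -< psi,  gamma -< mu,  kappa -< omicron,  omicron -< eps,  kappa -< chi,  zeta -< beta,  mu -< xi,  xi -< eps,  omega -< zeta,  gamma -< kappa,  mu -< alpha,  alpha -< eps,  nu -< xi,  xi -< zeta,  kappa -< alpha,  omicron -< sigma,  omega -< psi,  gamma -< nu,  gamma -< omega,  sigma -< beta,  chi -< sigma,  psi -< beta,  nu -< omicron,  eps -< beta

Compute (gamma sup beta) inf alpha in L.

gamma ∨ beta = beta
beta ∧ alpha = alpha

alpha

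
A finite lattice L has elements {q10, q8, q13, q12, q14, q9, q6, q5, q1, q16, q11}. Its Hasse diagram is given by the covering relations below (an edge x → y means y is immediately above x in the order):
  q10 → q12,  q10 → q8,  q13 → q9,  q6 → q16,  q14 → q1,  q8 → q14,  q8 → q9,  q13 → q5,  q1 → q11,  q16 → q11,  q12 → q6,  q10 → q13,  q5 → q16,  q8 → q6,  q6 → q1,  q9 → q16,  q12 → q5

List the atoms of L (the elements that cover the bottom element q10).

The atoms are exactly the elements that cover q10: q12, q13, q8.

q12, q13, q8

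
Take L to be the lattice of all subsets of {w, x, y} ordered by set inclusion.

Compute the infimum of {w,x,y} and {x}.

{x}

Under ⊆, meet is intersection: {w,x,y} ∩ {x} = {x}.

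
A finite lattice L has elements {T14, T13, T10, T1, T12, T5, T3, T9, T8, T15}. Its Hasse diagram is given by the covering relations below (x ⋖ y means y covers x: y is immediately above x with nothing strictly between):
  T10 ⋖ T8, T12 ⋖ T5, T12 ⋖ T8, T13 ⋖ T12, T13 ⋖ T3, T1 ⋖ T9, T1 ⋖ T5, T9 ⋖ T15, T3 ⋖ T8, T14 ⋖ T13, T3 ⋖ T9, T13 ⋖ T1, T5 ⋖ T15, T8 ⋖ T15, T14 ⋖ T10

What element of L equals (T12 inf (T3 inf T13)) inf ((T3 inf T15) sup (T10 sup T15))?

T3 ∧ T13 = T13
T12 ∧ T13 = T13
T3 ∧ T15 = T3
T10 ∨ T15 = T15
T3 ∨ T15 = T15
T13 ∧ T15 = T13

T13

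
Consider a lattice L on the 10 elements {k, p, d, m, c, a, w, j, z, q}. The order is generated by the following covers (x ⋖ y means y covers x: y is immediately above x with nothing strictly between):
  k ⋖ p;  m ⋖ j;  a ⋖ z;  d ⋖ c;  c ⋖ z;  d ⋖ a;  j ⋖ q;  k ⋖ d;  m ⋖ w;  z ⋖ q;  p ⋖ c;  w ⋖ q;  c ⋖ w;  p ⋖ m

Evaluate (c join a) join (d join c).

z

c ∨ a = z
d ∨ c = c
z ∨ c = z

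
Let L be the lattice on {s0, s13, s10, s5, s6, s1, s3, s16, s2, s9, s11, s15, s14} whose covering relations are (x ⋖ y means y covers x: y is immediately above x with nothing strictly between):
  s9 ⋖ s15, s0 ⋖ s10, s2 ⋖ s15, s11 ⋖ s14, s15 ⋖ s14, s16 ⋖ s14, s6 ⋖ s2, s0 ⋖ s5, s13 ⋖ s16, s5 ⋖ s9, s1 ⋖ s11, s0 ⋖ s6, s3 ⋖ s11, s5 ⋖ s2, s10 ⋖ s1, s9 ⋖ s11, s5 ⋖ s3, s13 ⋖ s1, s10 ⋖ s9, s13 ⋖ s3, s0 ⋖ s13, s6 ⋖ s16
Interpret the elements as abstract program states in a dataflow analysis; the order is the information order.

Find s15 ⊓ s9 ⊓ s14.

Common lower bounds of {s15, s9, s14}: s0, s10, s5, s9.
The greatest among these is s9.

s9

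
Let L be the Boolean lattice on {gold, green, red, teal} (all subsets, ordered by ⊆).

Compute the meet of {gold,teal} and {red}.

Under ⊆, meet is intersection: {gold,teal} ∩ {red} = ∅.

∅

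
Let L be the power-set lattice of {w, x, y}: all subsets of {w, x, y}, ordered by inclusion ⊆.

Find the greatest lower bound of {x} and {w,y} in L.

Under ⊆, meet is intersection: {x} ∩ {w,y} = {}.

{}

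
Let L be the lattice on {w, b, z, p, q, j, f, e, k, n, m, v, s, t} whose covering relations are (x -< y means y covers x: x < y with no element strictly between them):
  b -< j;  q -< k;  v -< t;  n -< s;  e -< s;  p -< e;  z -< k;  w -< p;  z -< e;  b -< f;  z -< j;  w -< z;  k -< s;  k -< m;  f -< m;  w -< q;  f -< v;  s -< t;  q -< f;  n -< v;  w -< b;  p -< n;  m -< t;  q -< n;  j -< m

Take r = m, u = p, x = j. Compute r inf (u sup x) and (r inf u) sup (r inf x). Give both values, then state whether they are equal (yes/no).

m; j; no

u sup x = t, so r inf (u sup x) = m inf t = m.
r inf u = w and r inf x = j, so (r inf u) sup (r inf x) = w sup j = j.
Equal: no.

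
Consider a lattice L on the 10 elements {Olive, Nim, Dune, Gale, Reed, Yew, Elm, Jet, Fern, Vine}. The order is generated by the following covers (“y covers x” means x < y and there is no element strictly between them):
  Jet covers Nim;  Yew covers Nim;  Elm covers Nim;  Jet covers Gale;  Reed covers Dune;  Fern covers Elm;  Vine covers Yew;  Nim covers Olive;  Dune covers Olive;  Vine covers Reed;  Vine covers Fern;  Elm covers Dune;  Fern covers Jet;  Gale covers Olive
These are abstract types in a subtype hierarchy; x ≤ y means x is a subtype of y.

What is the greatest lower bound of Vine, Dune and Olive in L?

Common lower bounds of {Vine, Dune, Olive}: Olive.
The greatest among these is Olive.

Olive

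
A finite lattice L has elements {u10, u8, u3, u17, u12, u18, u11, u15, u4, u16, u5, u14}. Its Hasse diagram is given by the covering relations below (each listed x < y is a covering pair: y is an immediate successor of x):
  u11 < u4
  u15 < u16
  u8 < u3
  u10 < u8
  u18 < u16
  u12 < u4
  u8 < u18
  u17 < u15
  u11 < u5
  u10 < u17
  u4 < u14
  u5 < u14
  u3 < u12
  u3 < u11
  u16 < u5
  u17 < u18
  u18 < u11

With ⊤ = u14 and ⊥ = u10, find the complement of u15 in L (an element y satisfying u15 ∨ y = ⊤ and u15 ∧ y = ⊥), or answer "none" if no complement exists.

Need y with u15 ∨ y = u14 and u15 ∧ y = u10.
Checking each element gives: u12.

u12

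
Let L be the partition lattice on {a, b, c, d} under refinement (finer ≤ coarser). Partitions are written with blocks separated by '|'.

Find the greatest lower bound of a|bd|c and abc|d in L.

The meet (common refinement) of a|bd|c and abc|d intersects blocks pairwise, giving a|b|c|d.

a|b|c|d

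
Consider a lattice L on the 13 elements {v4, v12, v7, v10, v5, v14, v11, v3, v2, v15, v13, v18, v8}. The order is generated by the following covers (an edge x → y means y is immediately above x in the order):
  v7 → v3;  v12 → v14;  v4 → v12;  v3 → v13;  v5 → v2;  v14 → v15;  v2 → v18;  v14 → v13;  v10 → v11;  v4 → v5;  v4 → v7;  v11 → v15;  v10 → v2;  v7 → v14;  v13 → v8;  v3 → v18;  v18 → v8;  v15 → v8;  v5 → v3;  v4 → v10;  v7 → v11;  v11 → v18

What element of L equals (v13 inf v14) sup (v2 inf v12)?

v13 ∧ v14 = v14
v2 ∧ v12 = v4
v14 ∨ v4 = v14

v14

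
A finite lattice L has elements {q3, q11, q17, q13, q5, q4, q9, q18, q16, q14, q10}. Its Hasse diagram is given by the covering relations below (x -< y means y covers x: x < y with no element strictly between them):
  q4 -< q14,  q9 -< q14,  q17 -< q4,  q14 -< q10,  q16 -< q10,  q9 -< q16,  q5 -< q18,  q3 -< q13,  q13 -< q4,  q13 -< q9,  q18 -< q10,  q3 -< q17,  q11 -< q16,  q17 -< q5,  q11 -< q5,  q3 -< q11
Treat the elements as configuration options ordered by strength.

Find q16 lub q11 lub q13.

Common upper bounds of {q16, q11, q13}: q10, q16.
The least among these is q16.

q16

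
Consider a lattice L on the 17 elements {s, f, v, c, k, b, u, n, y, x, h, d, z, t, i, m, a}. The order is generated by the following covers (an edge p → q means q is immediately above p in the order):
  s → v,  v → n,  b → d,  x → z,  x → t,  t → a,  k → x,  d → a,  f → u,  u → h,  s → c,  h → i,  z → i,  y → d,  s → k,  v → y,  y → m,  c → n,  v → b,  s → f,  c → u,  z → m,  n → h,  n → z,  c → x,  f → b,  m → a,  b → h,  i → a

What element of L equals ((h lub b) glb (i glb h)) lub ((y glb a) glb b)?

h ∨ b = h
i ∧ h = h
h ∧ h = h
y ∧ a = y
y ∧ b = v
h ∨ v = h

h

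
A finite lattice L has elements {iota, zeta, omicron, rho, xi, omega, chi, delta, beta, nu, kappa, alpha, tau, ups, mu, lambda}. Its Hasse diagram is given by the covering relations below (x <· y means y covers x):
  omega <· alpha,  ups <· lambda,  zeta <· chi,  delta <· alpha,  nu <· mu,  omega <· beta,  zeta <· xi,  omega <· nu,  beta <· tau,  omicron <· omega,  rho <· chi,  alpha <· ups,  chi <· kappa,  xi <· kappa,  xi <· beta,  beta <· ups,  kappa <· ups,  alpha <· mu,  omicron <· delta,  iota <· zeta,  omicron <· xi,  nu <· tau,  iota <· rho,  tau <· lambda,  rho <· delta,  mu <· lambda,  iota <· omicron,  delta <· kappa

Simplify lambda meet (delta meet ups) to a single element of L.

delta ∧ ups = delta
lambda ∧ delta = delta

delta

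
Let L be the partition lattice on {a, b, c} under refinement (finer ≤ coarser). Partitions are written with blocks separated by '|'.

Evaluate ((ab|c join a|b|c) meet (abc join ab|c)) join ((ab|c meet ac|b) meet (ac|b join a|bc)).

ab|c ∨ a|b|c = ab|c
abc ∨ ab|c = abc
ab|c ∧ abc = ab|c
ab|c ∧ ac|b = a|b|c
ac|b ∨ a|bc = abc
a|b|c ∧ abc = a|b|c
ab|c ∨ a|b|c = ab|c

ab|c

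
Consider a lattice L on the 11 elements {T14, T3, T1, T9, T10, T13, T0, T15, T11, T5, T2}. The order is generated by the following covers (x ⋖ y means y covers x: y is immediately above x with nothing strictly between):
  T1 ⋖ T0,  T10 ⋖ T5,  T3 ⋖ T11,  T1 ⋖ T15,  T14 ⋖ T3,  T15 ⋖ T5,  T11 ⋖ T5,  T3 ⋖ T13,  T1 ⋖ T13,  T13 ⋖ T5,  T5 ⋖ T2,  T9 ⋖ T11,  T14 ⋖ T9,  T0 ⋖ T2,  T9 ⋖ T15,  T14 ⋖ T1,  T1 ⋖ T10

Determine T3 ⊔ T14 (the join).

Common upper bounds of {T3, T14}: T11, T13, T2, T3, T5.
The least among these is T3.

T3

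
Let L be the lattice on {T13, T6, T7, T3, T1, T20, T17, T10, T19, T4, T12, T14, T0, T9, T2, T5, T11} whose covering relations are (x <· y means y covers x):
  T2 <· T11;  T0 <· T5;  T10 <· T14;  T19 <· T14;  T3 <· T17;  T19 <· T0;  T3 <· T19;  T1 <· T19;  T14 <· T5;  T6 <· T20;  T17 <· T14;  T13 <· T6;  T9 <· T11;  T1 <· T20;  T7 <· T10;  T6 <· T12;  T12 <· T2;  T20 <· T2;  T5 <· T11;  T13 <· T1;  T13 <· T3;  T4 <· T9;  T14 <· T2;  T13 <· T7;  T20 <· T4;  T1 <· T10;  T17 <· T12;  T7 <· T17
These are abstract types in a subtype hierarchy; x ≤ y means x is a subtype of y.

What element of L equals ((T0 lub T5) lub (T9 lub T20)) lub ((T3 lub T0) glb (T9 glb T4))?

T0 ∨ T5 = T5
T9 ∨ T20 = T9
T5 ∨ T9 = T11
T3 ∨ T0 = T0
T9 ∧ T4 = T4
T0 ∧ T4 = T1
T11 ∨ T1 = T11

T11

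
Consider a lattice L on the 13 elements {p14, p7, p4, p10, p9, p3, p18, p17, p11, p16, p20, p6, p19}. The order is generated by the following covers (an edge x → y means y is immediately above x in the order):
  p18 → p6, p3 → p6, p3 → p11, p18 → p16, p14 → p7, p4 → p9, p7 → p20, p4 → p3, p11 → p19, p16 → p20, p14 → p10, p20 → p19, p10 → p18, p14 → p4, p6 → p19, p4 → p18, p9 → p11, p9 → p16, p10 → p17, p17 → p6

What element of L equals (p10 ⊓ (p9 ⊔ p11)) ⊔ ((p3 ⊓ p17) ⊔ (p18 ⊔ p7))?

p20

p9 ∨ p11 = p11
p10 ∧ p11 = p14
p3 ∧ p17 = p14
p18 ∨ p7 = p20
p14 ∨ p20 = p20
p14 ∨ p20 = p20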